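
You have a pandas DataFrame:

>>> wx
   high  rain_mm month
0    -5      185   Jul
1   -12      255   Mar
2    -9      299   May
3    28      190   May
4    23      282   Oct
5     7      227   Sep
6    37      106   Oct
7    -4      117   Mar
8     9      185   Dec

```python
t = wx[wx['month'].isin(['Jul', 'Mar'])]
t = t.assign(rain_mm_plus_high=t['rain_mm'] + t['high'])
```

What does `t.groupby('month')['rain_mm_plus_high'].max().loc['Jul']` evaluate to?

filter rows where month in ['Jul', 'Mar']:
   high  rain_mm month
0    -5      185   Jul
1   -12      255   Mar
7    -4      117   Mar
add column rain_mm_plus_high = t['rain_mm'] + t['high']:
   high  rain_mm month  rain_mm_plus_high
0    -5      185   Jul                180
1   -12      255   Mar                243
7    -4      117   Mar                113
group by month, max of rain_mm_plus_high:
month
Jul    180
Mar    243
Name: rain_mm_plus_high, dtype: int64

180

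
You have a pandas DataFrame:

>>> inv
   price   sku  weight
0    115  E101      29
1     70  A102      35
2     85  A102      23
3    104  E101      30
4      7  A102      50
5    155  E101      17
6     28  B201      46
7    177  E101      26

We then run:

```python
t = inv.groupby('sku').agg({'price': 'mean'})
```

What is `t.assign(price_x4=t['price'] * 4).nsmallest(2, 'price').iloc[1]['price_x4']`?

group by sku, mean of price:
       price
sku         
A102   54.00
B201   28.00
E101  137.75
add column price_x4 = t['price'] * 4:
       price  price_x4
sku                   
A102   54.00     216.0
B201   28.00     112.0
E101  137.75     551.0
take 2 rows with smallest price:
      price  price_x4
sku                  
B201   28.0     112.0
A102   54.0     216.0
Hence 216.0.

216.0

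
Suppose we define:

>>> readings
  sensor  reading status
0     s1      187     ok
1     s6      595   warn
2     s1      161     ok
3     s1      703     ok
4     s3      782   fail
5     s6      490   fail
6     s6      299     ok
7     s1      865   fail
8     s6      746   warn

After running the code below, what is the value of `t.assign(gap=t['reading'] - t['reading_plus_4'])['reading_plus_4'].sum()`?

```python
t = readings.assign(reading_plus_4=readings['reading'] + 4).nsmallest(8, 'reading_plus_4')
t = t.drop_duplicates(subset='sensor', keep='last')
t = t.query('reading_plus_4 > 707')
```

add column reading_plus_4 = readings['reading'] + 4:
  sensor  reading status  reading_plus_4
0     s1      187     ok             191
1     s6      595   warn             599
2     s1      161     ok             165
3     s1      703     ok             707
4     s3      782   fail             786
5     s6      490   fail             494
6     s6      299     ok             303
7     s1      865   fail             869
8     s6      746   warn             750
take 8 rows with smallest reading_plus_4:
  sensor  reading status  reading_plus_4
2     s1      161     ok             165
0     s1      187     ok             191
6     s6      299     ok             303
5     s6      490   fail             494
1     s6      595   warn             599
3     s1      703     ok             707
8     s6      746   warn             750
4     s3      782   fail             786
drop duplicate sensor (keep=last):
  sensor  reading status  reading_plus_4
3     s1      703     ok             707
8     s6      746   warn             750
4     s3      782   fail             786
filter rows where reading_plus_4 > 707:
  sensor  reading status  reading_plus_4
8     s6      746   warn             750
4     s3      782   fail             786
add column gap = t['reading'] - t['reading_plus_4']:
  sensor  reading status  reading_plus_4  gap
8     s6      746   warn             750   -4
4     s3      782   fail             786   -4
So sum() = 1536.

1536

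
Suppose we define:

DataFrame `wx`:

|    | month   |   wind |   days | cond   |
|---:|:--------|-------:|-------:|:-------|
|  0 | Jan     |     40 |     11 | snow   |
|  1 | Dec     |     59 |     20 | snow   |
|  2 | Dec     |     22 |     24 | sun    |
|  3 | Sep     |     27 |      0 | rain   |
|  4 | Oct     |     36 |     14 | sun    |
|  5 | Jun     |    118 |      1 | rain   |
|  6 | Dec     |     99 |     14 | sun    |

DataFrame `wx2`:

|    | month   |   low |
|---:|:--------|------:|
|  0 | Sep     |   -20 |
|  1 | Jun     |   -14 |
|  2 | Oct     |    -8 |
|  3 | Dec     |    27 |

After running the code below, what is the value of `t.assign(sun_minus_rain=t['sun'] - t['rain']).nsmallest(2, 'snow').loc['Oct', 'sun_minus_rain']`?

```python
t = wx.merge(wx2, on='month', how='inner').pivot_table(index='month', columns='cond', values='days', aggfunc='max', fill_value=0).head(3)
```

merge on 'month' (how='inner') → 6 rows:
  month  wind  days  cond  low
0   Dec    59    20  snow   27
1   Dec    22    24   sun   27
2   Sep    27     0  rain  -20
3   Oct    36    14   sun   -8
4   Jun   118     1  rain  -14
5   Dec    99    14   sun   27
pivot: rows=month, cols=cond, max(days):
cond   rain  snow  sun
month                 
Dec       0    20   24
Jun       1     0    0
Oct       0     0   14
Sep       0     0    0
take first 3 rows:
cond   rain  snow  sun
month                 
Dec       0    20   24
Jun       1     0    0
Oct       0     0   14
add column sun_minus_rain = t['sun'] - t['rain']:
cond   rain  snow  sun  sun_minus_rain
month                                 
Dec       0    20   24              24
Jun       1     0    0              -1
Oct       0     0   14              14
take 2 rows with smallest snow:
cond   rain  snow  sun  sun_minus_rain
month                                 
Jun       1     0    0              -1
Oct       0     0   14              14
So loc['Oct', 'sun_minus_rain'] = 14.

14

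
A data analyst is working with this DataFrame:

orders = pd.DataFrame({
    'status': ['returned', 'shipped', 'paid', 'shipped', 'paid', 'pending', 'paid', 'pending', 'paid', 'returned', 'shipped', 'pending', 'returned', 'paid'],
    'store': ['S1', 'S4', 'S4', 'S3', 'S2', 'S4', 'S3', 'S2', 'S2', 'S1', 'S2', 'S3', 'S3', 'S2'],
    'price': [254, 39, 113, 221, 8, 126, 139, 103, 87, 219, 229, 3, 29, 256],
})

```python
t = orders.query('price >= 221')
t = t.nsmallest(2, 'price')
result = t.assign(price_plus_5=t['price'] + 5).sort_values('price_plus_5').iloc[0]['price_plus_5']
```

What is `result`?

226

filter rows where price >= 221:
      status store  price
0   returned    S1    254
3    shipped    S3    221
10   shipped    S2    229
13      paid    S2    256
take 2 rows with smallest price:
     status store  price
3   shipped    S3    221
10  shipped    S2    229
add column price_plus_5 = t['price'] + 5:
     status store  price  price_plus_5
3   shipped    S3    221           226
10  shipped    S2    229           234
sort by price_plus_5:
     status store  price  price_plus_5
3   shipped    S3    221           226
10  shipped    S2    229           234
Reading off the value at position 0, column 'price_plus_5', we get 226.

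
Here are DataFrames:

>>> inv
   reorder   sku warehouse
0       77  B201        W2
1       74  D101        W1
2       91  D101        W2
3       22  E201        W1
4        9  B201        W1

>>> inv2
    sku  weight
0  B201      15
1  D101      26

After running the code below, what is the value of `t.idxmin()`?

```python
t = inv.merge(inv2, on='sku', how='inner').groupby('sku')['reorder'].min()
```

B201

merge on 'sku' (how='inner') → 4 rows:
   reorder   sku warehouse  weight
0       77  B201        W2      15
1       74  D101        W1      26
2       91  D101        W2      26
3        9  B201        W1      15
group by sku, min of reorder:
sku
B201     9
D101    74
Name: reorder, dtype: int64
Hence B201.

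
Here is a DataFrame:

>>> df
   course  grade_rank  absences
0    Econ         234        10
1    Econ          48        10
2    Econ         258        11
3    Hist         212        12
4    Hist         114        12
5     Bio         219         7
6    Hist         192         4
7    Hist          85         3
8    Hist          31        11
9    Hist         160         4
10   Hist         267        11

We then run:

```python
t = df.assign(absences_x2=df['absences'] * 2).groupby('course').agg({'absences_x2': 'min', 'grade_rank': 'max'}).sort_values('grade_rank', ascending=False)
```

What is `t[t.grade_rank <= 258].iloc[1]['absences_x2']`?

add column absences_x2 = df['absences'] * 2:
   course  grade_rank  absences  absences_x2
0    Econ         234        10           20
1    Econ          48        10           20
2    Econ         258        11           22
3    Hist         212        12           24
4    Hist         114        12           24
5     Bio         219         7           14
6    Hist         192         4            8
7    Hist          85         3            6
8    Hist          31        11           22
9    Hist         160         4            8
10   Hist         267        11           22
group by course: min(absences_x2), max(grade_rank):
        absences_x2  grade_rank
course                         
Bio              14         219
Econ             20         258
Hist              6         267
sort by grade_rank descending:
        absences_x2  grade_rank
course                         
Hist              6         267
Econ             20         258
Bio              14         219
filter rows where grade_rank <= 258:
        absences_x2  grade_rank
course                         
Econ             20         258
Bio              14         219

14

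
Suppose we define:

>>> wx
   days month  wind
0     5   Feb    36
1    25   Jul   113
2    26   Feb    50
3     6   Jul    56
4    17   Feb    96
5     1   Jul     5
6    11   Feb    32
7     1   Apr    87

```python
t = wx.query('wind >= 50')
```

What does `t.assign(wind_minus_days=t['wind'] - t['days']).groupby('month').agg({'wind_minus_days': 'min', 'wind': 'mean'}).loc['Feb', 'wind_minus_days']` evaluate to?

filter rows where wind >= 50:
   days month  wind
1    25   Jul   113
2    26   Feb    50
3     6   Jul    56
4    17   Feb    96
7     1   Apr    87
add column wind_minus_days = t['wind'] - t['days']:
   days month  wind  wind_minus_days
1    25   Jul   113               88
2    26   Feb    50               24
3     6   Jul    56               50
4    17   Feb    96               79
7     1   Apr    87               86
group by month: min(wind_minus_days), mean(wind):
       wind_minus_days  wind
month                       
Apr                 86  87.0
Feb                 24  73.0
Jul                 50  84.5

24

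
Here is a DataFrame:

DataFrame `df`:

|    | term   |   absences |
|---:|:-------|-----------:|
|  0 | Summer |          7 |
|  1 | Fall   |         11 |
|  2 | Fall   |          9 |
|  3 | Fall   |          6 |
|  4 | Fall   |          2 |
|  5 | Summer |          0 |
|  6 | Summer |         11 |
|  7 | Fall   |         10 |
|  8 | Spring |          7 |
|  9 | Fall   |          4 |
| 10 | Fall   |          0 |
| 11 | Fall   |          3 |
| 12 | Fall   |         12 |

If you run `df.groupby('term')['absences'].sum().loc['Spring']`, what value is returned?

group by term, sum of absences:
term
Fall      57
Spring     7
Summer    18
Name: absences, dtype: int64
Reading off the value at index 'Spring', we get 7.

7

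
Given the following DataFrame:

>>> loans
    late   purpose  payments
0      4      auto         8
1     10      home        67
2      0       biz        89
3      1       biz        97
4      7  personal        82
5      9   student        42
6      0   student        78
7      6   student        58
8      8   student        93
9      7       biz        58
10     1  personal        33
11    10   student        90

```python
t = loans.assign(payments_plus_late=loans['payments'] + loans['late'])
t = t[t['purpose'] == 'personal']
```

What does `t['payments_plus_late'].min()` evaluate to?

34

add column payments_plus_late = loans['payments'] + loans['late']:
    late   purpose  payments  payments_plus_late
0      4      auto         8                  12
1     10      home        67                  77
2      0       biz        89                  89
3      1       biz        97                  98
4      7  personal        82                  89
5      9   student        42                  51
6      0   student        78                  78
7      6   student        58                  64
8      8   student        93                 101
9      7       biz        58                  65
10     1  personal        33                  34
11    10   student        90                 100
filter rows where purpose == 'personal':
    late   purpose  payments  payments_plus_late
4      7  personal        82                  89
10     1  personal        33                  34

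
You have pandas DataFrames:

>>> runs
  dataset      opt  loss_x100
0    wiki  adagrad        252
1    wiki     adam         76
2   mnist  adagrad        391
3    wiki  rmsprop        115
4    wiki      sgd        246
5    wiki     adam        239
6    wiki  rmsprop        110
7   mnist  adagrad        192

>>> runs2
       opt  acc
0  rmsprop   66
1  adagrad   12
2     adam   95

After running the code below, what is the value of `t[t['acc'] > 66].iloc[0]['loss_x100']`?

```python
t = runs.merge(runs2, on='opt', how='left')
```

76

merge on 'opt' (how='left') → 8 rows:
  dataset      opt  loss_x100   acc
0    wiki  adagrad        252  12.0
1    wiki     adam         76  95.0
2   mnist  adagrad        391  12.0
3    wiki  rmsprop        115  66.0
4    wiki      sgd        246   NaN
5    wiki     adam        239  95.0
6    wiki  rmsprop        110  66.0
7   mnist  adagrad        192  12.0
filter rows where acc > 66:
  dataset   opt  loss_x100   acc
1    wiki  adam         76  95.0
5    wiki  adam        239  95.0
Then the value at position 0, column 'loss_x100': 76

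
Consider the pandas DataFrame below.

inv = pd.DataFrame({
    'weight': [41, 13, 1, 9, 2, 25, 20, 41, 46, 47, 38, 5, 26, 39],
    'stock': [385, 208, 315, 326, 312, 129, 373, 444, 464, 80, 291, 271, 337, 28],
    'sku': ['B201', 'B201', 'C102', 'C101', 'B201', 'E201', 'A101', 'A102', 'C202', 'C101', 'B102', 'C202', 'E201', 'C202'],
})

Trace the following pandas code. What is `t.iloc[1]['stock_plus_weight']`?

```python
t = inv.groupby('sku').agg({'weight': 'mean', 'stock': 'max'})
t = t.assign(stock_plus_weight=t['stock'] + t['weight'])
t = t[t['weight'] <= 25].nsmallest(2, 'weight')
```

403.666666667

group by sku: mean(weight), max(stock):
         weight  stock
sku                   
A101  20.000000    373
A102  41.000000    444
B102  38.000000    291
B201  18.666667    385
C101  28.000000    326
C102   1.000000    315
C202  30.000000    464
E201  25.500000    337
add column stock_plus_weight = t['stock'] + t['weight']:
         weight  stock  stock_plus_weight
sku                                      
A101  20.000000    373         393.000000
A102  41.000000    444         485.000000
B102  38.000000    291         329.000000
B201  18.666667    385         403.666667
C101  28.000000    326         354.000000
C102   1.000000    315         316.000000
C202  30.000000    464         494.000000
E201  25.500000    337         362.500000
filter rows where weight <= 25:
         weight  stock  stock_plus_weight
sku                                      
A101  20.000000    373         393.000000
B201  18.666667    385         403.666667
C102   1.000000    315         316.000000
take 2 rows with smallest weight:
         weight  stock  stock_plus_weight
sku                                      
C102   1.000000    315         316.000000
B201  18.666667    385         403.666667
Reading off the value at position 1, column 'stock_plus_weight', we get 403.666666667.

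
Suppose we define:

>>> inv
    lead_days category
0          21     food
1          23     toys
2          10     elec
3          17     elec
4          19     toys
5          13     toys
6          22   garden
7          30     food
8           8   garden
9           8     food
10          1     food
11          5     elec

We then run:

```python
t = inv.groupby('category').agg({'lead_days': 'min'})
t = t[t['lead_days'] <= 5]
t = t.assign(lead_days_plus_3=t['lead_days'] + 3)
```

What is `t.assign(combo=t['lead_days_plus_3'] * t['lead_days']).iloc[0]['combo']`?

group by category, min of lead_days:
          lead_days
category           
elec              5
food              1
garden            8
toys             13
filter rows where lead_days <= 5:
          lead_days
category           
elec              5
food              1
add column lead_days_plus_3 = t['lead_days'] + 3:
          lead_days  lead_days_plus_3
category                             
elec              5                 8
food              1                 4
add column combo = t['lead_days_plus_3'] * t['lead_days']:
          lead_days  lead_days_plus_3  combo
category                                    
elec              5                 8     40
food              1                 4      4
So iloc[0]['combo'] = 40.

40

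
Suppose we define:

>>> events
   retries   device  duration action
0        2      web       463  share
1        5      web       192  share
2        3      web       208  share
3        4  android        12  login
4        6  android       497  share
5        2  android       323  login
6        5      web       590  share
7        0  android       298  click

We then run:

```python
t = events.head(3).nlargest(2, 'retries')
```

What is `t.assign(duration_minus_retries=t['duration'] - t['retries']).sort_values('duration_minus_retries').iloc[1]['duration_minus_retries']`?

take first 3 rows:
   retries device  duration action
0        2    web       463  share
1        5    web       192  share
2        3    web       208  share
take 2 rows with largest retries:
   retries device  duration action
1        5    web       192  share
2        3    web       208  share
add column duration_minus_retries = t['duration'] - t['retries']:
   retries device  duration action  duration_minus_retries
1        5    web       192  share                     187
2        3    web       208  share                     205
sort by duration_minus_retries:
   retries device  duration action  duration_minus_retries
1        5    web       192  share                     187
2        3    web       208  share                     205
Taking the value at position 1, column 'duration_minus_retries' gives 205.

205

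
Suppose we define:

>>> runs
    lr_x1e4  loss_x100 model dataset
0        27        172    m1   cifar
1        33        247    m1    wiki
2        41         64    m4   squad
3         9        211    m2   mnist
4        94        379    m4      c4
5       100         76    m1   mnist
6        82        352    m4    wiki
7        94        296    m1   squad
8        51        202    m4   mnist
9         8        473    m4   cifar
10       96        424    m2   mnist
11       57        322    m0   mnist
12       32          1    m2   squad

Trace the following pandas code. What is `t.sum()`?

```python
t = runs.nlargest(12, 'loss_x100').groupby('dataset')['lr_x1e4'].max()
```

take 12 rows with largest loss_x100:
    lr_x1e4  loss_x100 model dataset
9         8        473    m4   cifar
10       96        424    m2   mnist
4        94        379    m4      c4
6        82        352    m4    wiki
11       57        322    m0   mnist
7        94        296    m1   squad
1        33        247    m1    wiki
3         9        211    m2   mnist
8        51        202    m4   mnist
0        27        172    m1   cifar
5       100         76    m1   mnist
2        41         64    m4   squad
group by dataset, max of lr_x1e4:
dataset
c4        94
cifar     27
mnist    100
squad     94
wiki      82
Name: lr_x1e4, dtype: int64
The sum of the resulting series is 397.

397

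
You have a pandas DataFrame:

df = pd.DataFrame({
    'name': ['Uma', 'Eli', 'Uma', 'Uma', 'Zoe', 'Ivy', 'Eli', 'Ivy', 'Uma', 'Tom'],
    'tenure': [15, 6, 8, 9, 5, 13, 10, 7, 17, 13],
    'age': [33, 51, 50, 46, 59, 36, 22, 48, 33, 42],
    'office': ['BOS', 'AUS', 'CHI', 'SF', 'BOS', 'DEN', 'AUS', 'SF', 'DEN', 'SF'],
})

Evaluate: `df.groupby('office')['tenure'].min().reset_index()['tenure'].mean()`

7.8

group by office, min of tenure:
office
AUS     6
BOS     5
CHI     8
DEN    13
SF      7
Name: tenure, dtype: int64
reset_index():
  office  tenure
0    AUS       6
1    BOS       5
2    CHI       8
3    DEN      13
4     SF       7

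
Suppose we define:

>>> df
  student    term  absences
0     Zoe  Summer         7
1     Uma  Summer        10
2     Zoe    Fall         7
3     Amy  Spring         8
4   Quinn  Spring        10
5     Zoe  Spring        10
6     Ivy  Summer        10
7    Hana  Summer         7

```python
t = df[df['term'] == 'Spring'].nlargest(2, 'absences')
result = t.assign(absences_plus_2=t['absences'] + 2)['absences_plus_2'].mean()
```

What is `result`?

filter rows where term == 'Spring':
  student    term  absences
3     Amy  Spring         8
4   Quinn  Spring        10
5     Zoe  Spring        10
take 2 rows with largest absences:
  student    term  absences
4   Quinn  Spring        10
5     Zoe  Spring        10
add column absences_plus_2 = t['absences'] + 2:
  student    term  absences  absences_plus_2
4   Quinn  Spring        10               12
5     Zoe  Spring        10               12
Then the mean of column 'absences_plus_2': 12.0

12.0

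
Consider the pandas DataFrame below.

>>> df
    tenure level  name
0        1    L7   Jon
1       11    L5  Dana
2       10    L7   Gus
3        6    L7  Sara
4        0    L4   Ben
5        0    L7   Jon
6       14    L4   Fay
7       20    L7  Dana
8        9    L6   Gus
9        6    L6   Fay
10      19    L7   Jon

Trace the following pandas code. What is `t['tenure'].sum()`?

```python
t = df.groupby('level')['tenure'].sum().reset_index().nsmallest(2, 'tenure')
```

25

group by level, sum of tenure:
level
L4    14
L5    11
L6    15
L7    56
Name: tenure, dtype: int64
reset_index():
  level  tenure
0    L4      14
1    L5      11
2    L6      15
3    L7      56
take 2 rows with smallest tenure:
  level  tenure
1    L5      11
0    L4      14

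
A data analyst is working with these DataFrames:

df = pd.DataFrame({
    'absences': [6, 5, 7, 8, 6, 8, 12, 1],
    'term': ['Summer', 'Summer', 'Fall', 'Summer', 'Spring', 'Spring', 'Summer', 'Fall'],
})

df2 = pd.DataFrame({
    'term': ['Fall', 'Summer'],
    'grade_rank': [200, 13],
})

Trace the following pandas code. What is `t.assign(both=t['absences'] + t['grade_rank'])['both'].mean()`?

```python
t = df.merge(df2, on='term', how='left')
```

merge on 'term' (how='left') → 8 rows:
   absences    term  grade_rank
0         6  Summer        13.0
1         5  Summer        13.0
2         7    Fall       200.0
3         8  Summer        13.0
4         6  Spring         NaN
5         8  Spring         NaN
6        12  Summer        13.0
7         1    Fall       200.0
add column both = t['absences'] + t['grade_rank']:
   absences    term  grade_rank   both
0         6  Summer        13.0   19.0
1         5  Summer        13.0   18.0
2         7    Fall       200.0  207.0
3         8  Summer        13.0   21.0
4         6  Spring         NaN    NaN
5         8  Spring         NaN    NaN
6        12  Summer        13.0   25.0
7         1    Fall       200.0  201.0
Then the mean of column 'both': 81.8333333333

81.8333333333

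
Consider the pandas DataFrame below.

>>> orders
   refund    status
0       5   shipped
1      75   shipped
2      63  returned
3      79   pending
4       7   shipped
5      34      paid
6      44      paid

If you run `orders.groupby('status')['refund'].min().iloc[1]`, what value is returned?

group by status, min of refund:
status
paid        34
pending     79
returned    63
shipped      5
Name: refund, dtype: int64
Hence 79.

79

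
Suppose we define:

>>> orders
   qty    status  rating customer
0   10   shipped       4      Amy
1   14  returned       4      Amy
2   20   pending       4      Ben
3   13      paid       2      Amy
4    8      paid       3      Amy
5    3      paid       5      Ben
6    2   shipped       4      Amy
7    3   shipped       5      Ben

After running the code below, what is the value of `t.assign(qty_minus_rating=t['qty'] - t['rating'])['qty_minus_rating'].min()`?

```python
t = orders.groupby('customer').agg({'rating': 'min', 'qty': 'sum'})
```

22

group by customer: min(rating), sum(qty):
          rating  qty
customer             
Amy            2   47
Ben            4   26
add column qty_minus_rating = t['qty'] - t['rating']:
          rating  qty  qty_minus_rating
customer                               
Amy            2   47                45
Ben            4   26                22
Hence 22.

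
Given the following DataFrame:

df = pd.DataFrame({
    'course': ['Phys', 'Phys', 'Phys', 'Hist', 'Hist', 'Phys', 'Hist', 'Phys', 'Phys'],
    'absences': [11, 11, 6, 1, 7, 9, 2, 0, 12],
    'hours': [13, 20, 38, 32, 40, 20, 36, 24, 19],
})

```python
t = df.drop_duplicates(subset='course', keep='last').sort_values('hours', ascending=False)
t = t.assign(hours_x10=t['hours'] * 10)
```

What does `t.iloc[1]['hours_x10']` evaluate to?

drop duplicate course (keep=last):
  course  absences  hours
6   Hist         2     36
8   Phys        12     19
sort by hours descending:
  course  absences  hours
6   Hist         2     36
8   Phys        12     19
add column hours_x10 = t['hours'] * 10:
  course  absences  hours  hours_x10
6   Hist         2     36        360
8   Phys        12     19        190

190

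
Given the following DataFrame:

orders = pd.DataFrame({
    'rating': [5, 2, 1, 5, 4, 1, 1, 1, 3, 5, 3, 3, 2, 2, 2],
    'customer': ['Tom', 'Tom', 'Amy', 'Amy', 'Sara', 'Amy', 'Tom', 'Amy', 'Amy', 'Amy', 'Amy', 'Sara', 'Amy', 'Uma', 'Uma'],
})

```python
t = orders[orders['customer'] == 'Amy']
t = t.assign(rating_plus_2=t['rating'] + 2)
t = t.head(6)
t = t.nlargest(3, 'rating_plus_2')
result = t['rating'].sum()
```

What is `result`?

filter rows where customer == 'Amy':
    rating customer
2        1      Amy
3        5      Amy
5        1      Amy
7        1      Amy
8        3      Amy
9        5      Amy
10       3      Amy
12       2      Amy
add column rating_plus_2 = t['rating'] + 2:
    rating customer  rating_plus_2
2        1      Amy              3
3        5      Amy              7
5        1      Amy              3
7        1      Amy              3
8        3      Amy              5
9        5      Amy              7
10       3      Amy              5
12       2      Amy              4
take first 6 rows:
   rating customer  rating_plus_2
2       1      Amy              3
3       5      Amy              7
5       1      Amy              3
7       1      Amy              3
8       3      Amy              5
9       5      Amy              7
take 3 rows with largest rating_plus_2:
   rating customer  rating_plus_2
3       5      Amy              7
9       5      Amy              7
8       3      Amy              5

13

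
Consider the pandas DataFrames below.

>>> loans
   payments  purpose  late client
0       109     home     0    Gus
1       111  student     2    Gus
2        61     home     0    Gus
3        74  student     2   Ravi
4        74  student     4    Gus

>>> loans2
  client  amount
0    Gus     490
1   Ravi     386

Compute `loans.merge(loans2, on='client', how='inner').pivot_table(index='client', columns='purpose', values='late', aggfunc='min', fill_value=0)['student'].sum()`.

merge on 'client' (how='inner') → 5 rows:
   payments  purpose  late client  amount
0       109     home     0    Gus     490
1       111  student     2    Gus     490
2        61     home     0    Gus     490
3        74  student     2   Ravi     386
4        74  student     4    Gus     490
pivot: rows=client, cols=purpose, min(late):
purpose  home  student
client                
Gus         0        2
Ravi        0        2
Hence 4.

4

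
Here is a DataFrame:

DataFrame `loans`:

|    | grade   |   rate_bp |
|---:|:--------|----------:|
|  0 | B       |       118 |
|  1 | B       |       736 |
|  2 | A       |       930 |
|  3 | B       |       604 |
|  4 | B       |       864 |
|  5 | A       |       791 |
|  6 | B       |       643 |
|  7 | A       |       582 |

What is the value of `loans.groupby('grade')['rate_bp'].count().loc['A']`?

3

group by grade, count of rate_bp:
grade
A    3
B    5
Name: rate_bp, dtype: int64
Finally, value at index 'A' = 3.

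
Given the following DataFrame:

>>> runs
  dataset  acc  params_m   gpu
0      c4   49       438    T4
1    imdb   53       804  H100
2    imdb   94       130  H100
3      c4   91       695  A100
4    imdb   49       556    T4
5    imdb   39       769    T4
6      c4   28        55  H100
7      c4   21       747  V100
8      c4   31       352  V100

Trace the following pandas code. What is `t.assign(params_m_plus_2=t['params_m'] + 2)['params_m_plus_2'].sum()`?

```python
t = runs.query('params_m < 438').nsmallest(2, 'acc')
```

411

filter rows where params_m < 438:
  dataset  acc  params_m   gpu
2    imdb   94       130  H100
6      c4   28        55  H100
8      c4   31       352  V100
take 2 rows with smallest acc:
  dataset  acc  params_m   gpu
6      c4   28        55  H100
8      c4   31       352  V100
add column params_m_plus_2 = t['params_m'] + 2:
  dataset  acc  params_m   gpu  params_m_plus_2
6      c4   28        55  H100               57
8      c4   31       352  V100              354
Then the sum of column 'params_m_plus_2': 411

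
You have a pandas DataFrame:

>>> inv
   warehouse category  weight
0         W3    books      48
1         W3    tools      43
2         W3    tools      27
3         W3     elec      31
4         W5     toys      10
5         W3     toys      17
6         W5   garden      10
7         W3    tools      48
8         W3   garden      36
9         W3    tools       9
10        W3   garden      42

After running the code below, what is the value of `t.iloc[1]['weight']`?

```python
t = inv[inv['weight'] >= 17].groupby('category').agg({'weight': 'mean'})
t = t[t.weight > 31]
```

filter rows where weight >= 17:
   warehouse category  weight
0         W3    books      48
1         W3    tools      43
2         W3    tools      27
3         W3     elec      31
5         W3     toys      17
7         W3    tools      48
8         W3   garden      36
10        W3   garden      42
group by category, mean of weight:
             weight
category           
books     48.000000
elec      31.000000
garden    39.000000
tools     39.333333
toys      17.000000
filter rows where weight > 31:
             weight
category           
books     48.000000
garden    39.000000
tools     39.333333

39.0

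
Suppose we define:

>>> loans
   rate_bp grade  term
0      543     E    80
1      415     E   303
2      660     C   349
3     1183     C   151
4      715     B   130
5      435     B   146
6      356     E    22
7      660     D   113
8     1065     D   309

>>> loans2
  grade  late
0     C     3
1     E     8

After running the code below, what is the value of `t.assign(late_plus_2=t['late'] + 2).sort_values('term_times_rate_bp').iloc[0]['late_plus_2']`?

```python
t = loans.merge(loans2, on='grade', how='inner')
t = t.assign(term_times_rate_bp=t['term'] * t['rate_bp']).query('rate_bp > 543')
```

merge on 'grade' (how='inner') → 5 rows:
   rate_bp grade  term  late
0      543     E    80     8
1      415     E   303     8
2      660     C   349     3
3     1183     C   151     3
4      356     E    22     8
add column term_times_rate_bp = t['term'] * t['rate_bp']:
   rate_bp grade  term  late  term_times_rate_bp
0      543     E    80     8               43440
1      415     E   303     8              125745
2      660     C   349     3              230340
3     1183     C   151     3              178633
4      356     E    22     8                7832
filter rows where rate_bp > 543:
   rate_bp grade  term  late  term_times_rate_bp
2      660     C   349     3              230340
3     1183     C   151     3              178633
add column late_plus_2 = t['late'] + 2:
   rate_bp grade  term  late  term_times_rate_bp  late_plus_2
2      660     C   349     3              230340            5
3     1183     C   151     3              178633            5
sort by term_times_rate_bp:
   rate_bp grade  term  late  term_times_rate_bp  late_plus_2
3     1183     C   151     3              178633            5
2      660     C   349     3              230340            5
value at position 0, column 'late_plus_2' → 5

5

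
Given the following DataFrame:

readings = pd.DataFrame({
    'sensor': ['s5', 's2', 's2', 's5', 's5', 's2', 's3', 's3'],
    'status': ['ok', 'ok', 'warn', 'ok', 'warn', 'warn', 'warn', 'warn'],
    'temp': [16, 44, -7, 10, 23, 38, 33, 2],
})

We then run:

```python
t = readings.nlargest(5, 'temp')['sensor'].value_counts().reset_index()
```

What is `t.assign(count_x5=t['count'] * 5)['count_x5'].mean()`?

take 5 rows with largest temp:
  sensor status  temp
1     s2     ok    44
5     s2   warn    38
6     s3   warn    33
4     s5   warn    23
0     s5     ok    16
value_counts of sensor:
sensor
s2    2
s5    2
s3    1
Name: count, dtype: int64
reset_index():
  sensor  count
0     s2      2
1     s5      2
2     s3      1
add column count_x5 = t['count'] * 5:
  sensor  count  count_x5
0     s2      2        10
1     s5      2        10
2     s3      1         5

8.33333333333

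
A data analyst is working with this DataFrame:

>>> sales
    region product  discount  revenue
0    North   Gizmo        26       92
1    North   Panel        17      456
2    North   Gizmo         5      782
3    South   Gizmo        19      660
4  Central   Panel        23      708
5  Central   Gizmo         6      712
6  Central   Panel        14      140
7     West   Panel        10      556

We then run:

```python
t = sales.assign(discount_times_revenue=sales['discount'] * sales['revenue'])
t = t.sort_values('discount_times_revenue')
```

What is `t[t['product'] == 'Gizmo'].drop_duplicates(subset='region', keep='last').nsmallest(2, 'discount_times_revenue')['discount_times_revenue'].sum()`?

add column discount_times_revenue = sales['discount'] * sales['revenue']:
    region product  discount  revenue  discount_times_revenue
0    North   Gizmo        26       92                    2392
1    North   Panel        17      456                    7752
2    North   Gizmo         5      782                    3910
3    South   Gizmo        19      660                   12540
4  Central   Panel        23      708                   16284
5  Central   Gizmo         6      712                    4272
6  Central   Panel        14      140                    1960
7     West   Panel        10      556                    5560
sort by discount_times_revenue:
    region product  discount  revenue  discount_times_revenue
6  Central   Panel        14      140                    1960
0    North   Gizmo        26       92                    2392
2    North   Gizmo         5      782                    3910
5  Central   Gizmo         6      712                    4272
7     West   Panel        10      556                    5560
1    North   Panel        17      456                    7752
3    South   Gizmo        19      660                   12540
4  Central   Panel        23      708                   16284
filter rows where product == 'Gizmo':
    region product  discount  revenue  discount_times_revenue
0    North   Gizmo        26       92                    2392
2    North   Gizmo         5      782                    3910
5  Central   Gizmo         6      712                    4272
3    South   Gizmo        19      660                   12540
drop duplicate region (keep=last):
    region product  discount  revenue  discount_times_revenue
2    North   Gizmo         5      782                    3910
5  Central   Gizmo         6      712                    4272
3    South   Gizmo        19      660                   12540
take 2 rows with smallest discount_times_revenue:
    region product  discount  revenue  discount_times_revenue
2    North   Gizmo         5      782                    3910
5  Central   Gizmo         6      712                    4272
sum of column 'discount_times_revenue' → 8182

8182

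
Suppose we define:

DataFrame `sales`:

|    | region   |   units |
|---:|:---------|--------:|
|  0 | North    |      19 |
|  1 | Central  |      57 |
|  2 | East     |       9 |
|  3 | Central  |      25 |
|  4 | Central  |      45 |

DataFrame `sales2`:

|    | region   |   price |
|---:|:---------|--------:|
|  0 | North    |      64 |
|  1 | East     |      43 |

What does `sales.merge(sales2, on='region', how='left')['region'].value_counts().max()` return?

3

merge on 'region' (how='left') → 5 rows:
    region  units  price
0    North     19   64.0
1  Central     57    NaN
2     East      9   43.0
3  Central     25    NaN
4  Central     45    NaN
value_counts of region:
region
Central    3
North      1
East       1
Name: count, dtype: int64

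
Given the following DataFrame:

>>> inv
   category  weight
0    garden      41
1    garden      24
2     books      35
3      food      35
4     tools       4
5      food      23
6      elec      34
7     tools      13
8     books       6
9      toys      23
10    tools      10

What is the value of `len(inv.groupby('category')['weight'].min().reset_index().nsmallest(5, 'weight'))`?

group by category, min of weight:
category
books      6
elec      34
food      23
garden    24
tools      4
toys      23
Name: weight, dtype: int64
reset_index():
  category  weight
0    books       6
1     elec      34
2     food      23
3   garden      24
4    tools       4
5     toys      23
take 5 rows with smallest weight:
  category  weight
4    tools       4
0    books       6
2     food      23
5     toys      23
3   garden      24
The number of rows is 5.

5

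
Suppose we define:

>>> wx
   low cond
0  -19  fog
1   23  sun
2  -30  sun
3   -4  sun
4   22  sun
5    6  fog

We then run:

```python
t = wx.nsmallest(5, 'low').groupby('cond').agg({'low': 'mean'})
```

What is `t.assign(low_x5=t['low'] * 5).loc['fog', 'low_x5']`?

-32.5

take 5 rows with smallest low:
   low cond
2  -30  sun
0  -19  fog
3   -4  sun
5    6  fog
4   22  sun
group by cond, mean of low:
      low
cond     
fog  -6.5
sun  -4.0
add column low_x5 = t['low'] * 5:
      low  low_x5
cond             
fog  -6.5   -32.5
sun  -4.0   -20.0
value at row 'fog', column 'low_x5' → -32.5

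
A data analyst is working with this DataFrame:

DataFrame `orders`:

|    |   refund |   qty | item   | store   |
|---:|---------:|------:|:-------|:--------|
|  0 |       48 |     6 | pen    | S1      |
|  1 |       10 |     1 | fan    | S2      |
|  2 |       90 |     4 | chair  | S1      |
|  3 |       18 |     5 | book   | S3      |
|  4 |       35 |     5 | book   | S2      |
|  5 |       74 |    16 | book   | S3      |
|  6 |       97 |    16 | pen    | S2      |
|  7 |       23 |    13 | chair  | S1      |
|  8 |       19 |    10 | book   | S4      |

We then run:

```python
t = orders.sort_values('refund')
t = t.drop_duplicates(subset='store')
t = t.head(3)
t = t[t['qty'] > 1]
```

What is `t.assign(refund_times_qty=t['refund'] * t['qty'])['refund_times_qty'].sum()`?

sort by refund:
   refund  qty   item store
1      10    1    fan    S2
3      18    5   book    S3
8      19   10   book    S4
7      23   13  chair    S1
4      35    5   book    S2
0      48    6    pen    S1
5      74   16   book    S3
2      90    4  chair    S1
6      97   16    pen    S2
drop duplicate store (keep=first):
   refund  qty   item store
1      10    1    fan    S2
3      18    5   book    S3
8      19   10   book    S4
7      23   13  chair    S1
take first 3 rows:
   refund  qty  item store
1      10    1   fan    S2
3      18    5  book    S3
8      19   10  book    S4
filter rows where qty > 1:
   refund  qty  item store
3      18    5  book    S3
8      19   10  book    S4
add column refund_times_qty = t['refund'] * t['qty']:
   refund  qty  item store  refund_times_qty
3      18    5  book    S3                90
8      19   10  book    S4               190
Then the sum of column 'refund_times_qty': 280

280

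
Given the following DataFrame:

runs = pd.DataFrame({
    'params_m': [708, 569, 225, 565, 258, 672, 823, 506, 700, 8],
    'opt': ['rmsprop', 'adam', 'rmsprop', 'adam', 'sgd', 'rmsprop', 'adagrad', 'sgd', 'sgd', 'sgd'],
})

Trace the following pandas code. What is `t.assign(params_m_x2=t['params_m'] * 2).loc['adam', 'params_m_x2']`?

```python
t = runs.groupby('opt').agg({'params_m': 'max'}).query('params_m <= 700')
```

1138

group by opt, max of params_m:
         params_m
opt              
adagrad       823
adam          569
rmsprop       708
sgd           700
filter rows where params_m <= 700:
      params_m
opt           
adam       569
sgd        700
add column params_m_x2 = t['params_m'] * 2:
      params_m  params_m_x2
opt                        
adam       569         1138
sgd        700         1400
The value at row 'adam', column 'params_m_x2' is 1138.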